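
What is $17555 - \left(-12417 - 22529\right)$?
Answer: $52501$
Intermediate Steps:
$17555 - \left(-12417 - 22529\right) = 17555 - -34946 = 17555 + 34946 = 52501$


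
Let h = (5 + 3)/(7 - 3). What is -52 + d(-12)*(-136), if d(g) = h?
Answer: -324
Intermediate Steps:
h = 2 (h = 8/4 = 8*(¼) = 2)
d(g) = 2
-52 + d(-12)*(-136) = -52 + 2*(-136) = -52 - 272 = -324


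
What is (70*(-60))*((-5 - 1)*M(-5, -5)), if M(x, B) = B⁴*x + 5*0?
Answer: -78750000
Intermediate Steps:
M(x, B) = x*B⁴ (M(x, B) = x*B⁴ + 0 = x*B⁴)
(70*(-60))*((-5 - 1)*M(-5, -5)) = (70*(-60))*((-5 - 1)*(-5*(-5)⁴)) = -(-25200)*(-5*625) = -(-25200)*(-3125) = -4200*18750 = -78750000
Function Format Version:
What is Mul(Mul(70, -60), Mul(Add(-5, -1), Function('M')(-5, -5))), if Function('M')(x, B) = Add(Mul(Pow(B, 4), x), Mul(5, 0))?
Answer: -78750000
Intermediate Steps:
Function('M')(x, B) = Mul(x, Pow(B, 4)) (Function('M')(x, B) = Add(Mul(x, Pow(B, 4)), 0) = Mul(x, Pow(B, 4)))
Mul(Mul(70, -60), Mul(Add(-5, -1), Function('M')(-5, -5))) = Mul(Mul(70, -60), Mul(Add(-5, -1), Mul(-5, Pow(-5, 4)))) = Mul(-4200, Mul(-6, Mul(-5, 625))) = Mul(-4200, Mul(-6, -3125)) = Mul(-4200, 18750) = -78750000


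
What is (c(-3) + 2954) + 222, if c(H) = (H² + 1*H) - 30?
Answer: 3152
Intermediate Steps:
c(H) = -30 + H + H² (c(H) = (H² + H) - 30 = (H + H²) - 30 = -30 + H + H²)
(c(-3) + 2954) + 222 = ((-30 - 3 + (-3)²) + 2954) + 222 = ((-30 - 3 + 9) + 2954) + 222 = (-24 + 2954) + 222 = 2930 + 222 = 3152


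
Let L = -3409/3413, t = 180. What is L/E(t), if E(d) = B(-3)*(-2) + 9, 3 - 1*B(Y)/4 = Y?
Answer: 3409/133107 ≈ 0.025611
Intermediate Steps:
B(Y) = 12 - 4*Y
L = -3409/3413 (L = -3409*1/3413 = -3409/3413 ≈ -0.99883)
E(d) = -39 (E(d) = (12 - 4*(-3))*(-2) + 9 = (12 + 12)*(-2) + 9 = 24*(-2) + 9 = -48 + 9 = -39)
L/E(t) = -3409/3413/(-39) = -3409/3413*(-1/39) = 3409/133107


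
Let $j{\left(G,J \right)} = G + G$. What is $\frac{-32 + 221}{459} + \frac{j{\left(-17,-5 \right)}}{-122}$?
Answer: $\frac{716}{1037} \approx 0.69045$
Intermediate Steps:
$j{\left(G,J \right)} = 2 G$
$\frac{-32 + 221}{459} + \frac{j{\left(-17,-5 \right)}}{-122} = \frac{-32 + 221}{459} + \frac{2 \left(-17\right)}{-122} = 189 \cdot \frac{1}{459} - - \frac{17}{61} = \frac{7}{17} + \frac{17}{61} = \frac{716}{1037}$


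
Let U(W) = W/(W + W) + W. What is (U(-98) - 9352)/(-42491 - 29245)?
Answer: 18899/143472 ≈ 0.13173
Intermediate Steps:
U(W) = ½ + W (U(W) = W/((2*W)) + W = (1/(2*W))*W + W = ½ + W)
(U(-98) - 9352)/(-42491 - 29245) = ((½ - 98) - 9352)/(-42491 - 29245) = (-195/2 - 9352)/(-71736) = -18899/2*(-1/71736) = 18899/143472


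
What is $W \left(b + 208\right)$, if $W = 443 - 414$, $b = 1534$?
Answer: $50518$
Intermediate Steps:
$W = 29$
$W \left(b + 208\right) = 29 \left(1534 + 208\right) = 29 \cdot 1742 = 50518$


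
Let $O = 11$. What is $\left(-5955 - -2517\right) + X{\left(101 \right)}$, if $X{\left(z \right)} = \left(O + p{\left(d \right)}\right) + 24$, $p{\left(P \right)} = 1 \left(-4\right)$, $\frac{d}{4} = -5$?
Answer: $-3407$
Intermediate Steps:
$d = -20$ ($d = 4 \left(-5\right) = -20$)
$p{\left(P \right)} = -4$
$X{\left(z \right)} = 31$ ($X{\left(z \right)} = \left(11 - 4\right) + 24 = 7 + 24 = 31$)
$\left(-5955 - -2517\right) + X{\left(101 \right)} = \left(-5955 - -2517\right) + 31 = \left(-5955 + 2517\right) + 31 = -3438 + 31 = -3407$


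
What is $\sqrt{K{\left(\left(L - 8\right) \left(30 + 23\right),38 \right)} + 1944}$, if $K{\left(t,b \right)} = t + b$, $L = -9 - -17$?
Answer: $\sqrt{1982} \approx 44.52$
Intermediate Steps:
$L = 8$ ($L = -9 + 17 = 8$)
$K{\left(t,b \right)} = b + t$
$\sqrt{K{\left(\left(L - 8\right) \left(30 + 23\right),38 \right)} + 1944} = \sqrt{\left(38 + \left(8 - 8\right) \left(30 + 23\right)\right) + 1944} = \sqrt{\left(38 + \left(8 - 8\right) 53\right) + 1944} = \sqrt{\left(38 + 0 \cdot 53\right) + 1944} = \sqrt{\left(38 + 0\right) + 1944} = \sqrt{38 + 1944} = \sqrt{1982}$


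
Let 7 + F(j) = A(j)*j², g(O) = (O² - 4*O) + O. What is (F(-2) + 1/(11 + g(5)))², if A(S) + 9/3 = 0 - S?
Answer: 52900/441 ≈ 119.95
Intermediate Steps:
A(S) = -3 - S (A(S) = -3 + (0 - S) = -3 - S)
g(O) = O² - 3*O
F(j) = -7 + j²*(-3 - j) (F(j) = -7 + (-3 - j)*j² = -7 + j²*(-3 - j))
(F(-2) + 1/(11 + g(5)))² = ((-7 - 1*(-2)²*(3 - 2)) + 1/(11 + 5*(-3 + 5)))² = ((-7 - 1*4*1) + 1/(11 + 5*2))² = ((-7 - 4) + 1/(11 + 10))² = (-11 + 1/21)² = (-230/21)² = 52900/441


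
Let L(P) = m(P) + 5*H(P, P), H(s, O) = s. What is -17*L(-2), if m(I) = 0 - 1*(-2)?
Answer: 136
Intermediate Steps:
m(I) = 2 (m(I) = 0 + 2 = 2)
L(P) = 2 + 5*P
-17*L(-2) = -17*(2 + 5*(-2)) = -17*(2 - 10) = -17*(-8) = 136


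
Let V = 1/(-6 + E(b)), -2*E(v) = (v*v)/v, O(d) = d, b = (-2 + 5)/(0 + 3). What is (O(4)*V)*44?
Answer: -352/13 ≈ -27.077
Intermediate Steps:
b = 1 (b = 3/3 = 3*(⅓) = 1)
E(v) = -v/2 (E(v) = -v*v/(2*v) = -v²/(2*v) = -v/2)
V = -2/13 (V = 1/(-6 - ½*1) = 1/(-6 - ½) = 1/(-13/2) = -2/13 ≈ -0.15385)
(O(4)*V)*44 = (4*(-2/13))*44 = -8/13*44 = -352/13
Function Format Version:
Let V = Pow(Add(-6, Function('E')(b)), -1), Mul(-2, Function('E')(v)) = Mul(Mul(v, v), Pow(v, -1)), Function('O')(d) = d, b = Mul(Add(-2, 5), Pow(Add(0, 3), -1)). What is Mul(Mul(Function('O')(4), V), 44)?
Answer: Rational(-352, 13) ≈ -27.077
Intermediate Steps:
b = 1 (b = Mul(3, Pow(3, -1)) = Mul(3, Rational(1, 3)) = 1)
Function('E')(v) = Mul(Rational(-1, 2), v) (Function('E')(v) = Mul(Rational(-1, 2), Mul(Mul(v, v), Pow(v, -1))) = Mul(Rational(-1, 2), Mul(Pow(v, 2), Pow(v, -1))) = Mul(Rational(-1, 2), v))
V = Rational(-2, 13) (V = Pow(Add(-6, Mul(Rational(-1, 2), 1)), -1) = Pow(Add(-6, Rational(-1, 2)), -1) = Pow(Rational(-13, 2), -1) = Rational(-2, 13) ≈ -0.15385)
Mul(Mul(Function('O')(4), V), 44) = Mul(Mul(4, Rational(-2, 13)), 44) = Mul(Rational(-8, 13), 44) = Rational(-352, 13)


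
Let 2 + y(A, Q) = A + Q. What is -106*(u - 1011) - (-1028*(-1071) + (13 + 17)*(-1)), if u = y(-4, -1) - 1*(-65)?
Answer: -999940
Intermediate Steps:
y(A, Q) = -2 + A + Q (y(A, Q) = -2 + (A + Q) = -2 + A + Q)
u = 58 (u = (-2 - 4 - 1) - 1*(-65) = -7 + 65 = 58)
-106*(u - 1011) - (-1028*(-1071) + (13 + 17)*(-1)) = -106*(58 - 1011) - (-1028*(-1071) + (13 + 17)*(-1)) = -106*(-953) - (1100988 + 30*(-1)) = 101018 - (1100988 - 30) = 101018 - 1*1100958 = 101018 - 1100958 = -999940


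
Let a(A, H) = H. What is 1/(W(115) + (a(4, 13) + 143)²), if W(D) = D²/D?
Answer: 1/24451 ≈ 4.0898e-5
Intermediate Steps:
W(D) = D
1/(W(115) + (a(4, 13) + 143)²) = 1/(115 + (13 + 143)²) = 1/(115 + 156²) = 1/(115 + 24336) = 1/24451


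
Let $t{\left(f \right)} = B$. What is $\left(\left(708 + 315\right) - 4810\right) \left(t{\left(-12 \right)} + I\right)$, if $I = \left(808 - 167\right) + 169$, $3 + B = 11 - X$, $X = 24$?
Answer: $-3006878$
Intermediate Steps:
$B = -16$ ($B = -3 + \left(11 - 24\right) = -3 - 13 = -16$)
$t{\left(f \right)} = -16$
$I = 810$ ($I = 641 + 169 = 810$)
$\left(\left(708 + 315\right) - 4810\right) \left(t{\left(-12 \right)} + I\right) = \left(\left(708 + 315\right) - 4810\right) \left(-16 + 810\right) = \left(1023 - 4810\right) 794 = \left(-3787\right) 794 = -3006878$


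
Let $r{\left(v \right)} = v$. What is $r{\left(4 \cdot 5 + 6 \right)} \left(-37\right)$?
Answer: $-962$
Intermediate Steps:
$r{\left(4 \cdot 5 + 6 \right)} \left(-37\right) = \left(4 \cdot 5 + 6\right) \left(-37\right) = \left(20 + 6\right) \left(-37\right) = 26 \left(-37\right) = -962$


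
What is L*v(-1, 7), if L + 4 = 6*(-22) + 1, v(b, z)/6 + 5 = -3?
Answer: 6480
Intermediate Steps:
v(b, z) = -48 (v(b, z) = -30 + 6*(-3) = -30 - 18 = -48)
L = -135 (L = -4 + (6*(-22) + 1) = -4 + (-132 + 1) = -4 - 131 = -135)
L*v(-1, 7) = -135*(-48) = 6480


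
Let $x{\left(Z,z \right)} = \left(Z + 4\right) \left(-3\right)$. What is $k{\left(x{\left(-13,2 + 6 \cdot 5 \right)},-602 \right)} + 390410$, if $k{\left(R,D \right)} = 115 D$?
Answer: $321180$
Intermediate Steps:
$x{\left(Z,z \right)} = -12 - 3 Z$ ($x{\left(Z,z \right)} = \left(4 + Z\right) \left(-3\right) = -12 - 3 Z$)
$k{\left(x{\left(-13,2 + 6 \cdot 5 \right)},-602 \right)} + 390410 = 115 \left(-602\right) + 390410 = -69230 + 390410 = 321180$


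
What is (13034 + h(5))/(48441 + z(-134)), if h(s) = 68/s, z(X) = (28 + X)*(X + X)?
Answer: 65238/384245 ≈ 0.16978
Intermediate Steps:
z(X) = 2*X*(28 + X) (z(X) = (28 + X)*(2*X) = 2*X*(28 + X))
(13034 + h(5))/(48441 + z(-134)) = (13034 + 68/5)/(48441 + 2*(-134)*(28 - 134)) = (13034 + 68*(1/5))/(48441 + 2*(-134)*(-106)) = (13034 + 68/5)/(48441 + 28408) = (65238/5)/76849 = (65238/5)*(1/76849) = 65238/384245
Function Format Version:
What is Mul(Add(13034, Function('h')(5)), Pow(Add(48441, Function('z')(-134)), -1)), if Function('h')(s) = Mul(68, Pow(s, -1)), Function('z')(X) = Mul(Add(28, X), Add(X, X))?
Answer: Rational(65238, 384245) ≈ 0.16978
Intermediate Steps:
Function('z')(X) = Mul(2, X, Add(28, X)) (Function('z')(X) = Mul(Add(28, X), Mul(2, X)) = Mul(2, X, Add(28, X)))
Mul(Add(13034, Function('h')(5)), Pow(Add(48441, Function('z')(-134)), -1)) = Mul(Add(13034, Mul(68, Pow(5, -1))), Pow(Add(48441, Mul(2, -134, Add(28, -134))), -1)) = Mul(Add(13034, Mul(68, Rational(1, 5))), Pow(Add(48441, Mul(2, -134, -106)), -1)) = Mul(Add(13034, Rational(68, 5)), Pow(Add(48441, 28408), -1)) = Mul(Rational(65238, 5), Pow(76849, -1)) = Mul(Rational(65238, 5), Rational(1, 76849)) = Rational(65238, 384245)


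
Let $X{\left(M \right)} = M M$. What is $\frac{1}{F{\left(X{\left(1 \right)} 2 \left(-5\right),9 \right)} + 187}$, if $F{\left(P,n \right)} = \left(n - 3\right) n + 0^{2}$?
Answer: $\frac{1}{241} \approx 0.0041494$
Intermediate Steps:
$X{\left(M \right)} = M^{2}$
$F{\left(P,n \right)} = n \left(-3 + n\right)$ ($F{\left(P,n \right)} = \left(-3 + n\right) n + 0 = n \left(-3 + n\right) + 0 = n \left(-3 + n\right)$)
$\frac{1}{F{\left(X{\left(1 \right)} 2 \left(-5\right),9 \right)} + 187} = \frac{1}{9 \left(-3 + 9\right) + 187} = \frac{1}{9 \cdot 6 + 187} = \frac{1}{54 + 187} = \frac{1}{241}$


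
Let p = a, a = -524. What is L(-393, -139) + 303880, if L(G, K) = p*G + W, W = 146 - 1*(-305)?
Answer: 510263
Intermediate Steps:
W = 451 (W = 146 + 305 = 451)
p = -524
L(G, K) = 451 - 524*G (L(G, K) = -524*G + 451 = 451 - 524*G)
L(-393, -139) + 303880 = (451 - 524*(-393)) + 303880 = (451 + 205932) + 303880 = 206383 + 303880 = 510263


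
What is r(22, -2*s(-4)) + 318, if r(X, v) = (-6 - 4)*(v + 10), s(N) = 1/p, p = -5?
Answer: 214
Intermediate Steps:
s(N) = -⅕ (s(N) = 1/(-5) = -⅕)
r(X, v) = -100 - 10*v (r(X, v) = -10*(10 + v) = -100 - 10*v)
r(22, -2*s(-4)) + 318 = (-100 - (-20)*(-1)/5) + 318 = (-100 - 10*⅖) + 318 = (-100 - 4) + 318 = -104 + 318 = 214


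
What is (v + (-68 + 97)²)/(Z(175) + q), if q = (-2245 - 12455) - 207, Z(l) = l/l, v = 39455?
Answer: -20148/7453 ≈ -2.7033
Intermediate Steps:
Z(l) = 1
q = -14907 (q = -14700 - 207 = -14907)
(v + (-68 + 97)²)/(Z(175) + q) = (39455 + (-68 + 97)²)/(1 - 14907) = (39455 + 29²)/(-14906) = (39455 + 841)*(-1/14906) = 40296*(-1/14906) = -20148/7453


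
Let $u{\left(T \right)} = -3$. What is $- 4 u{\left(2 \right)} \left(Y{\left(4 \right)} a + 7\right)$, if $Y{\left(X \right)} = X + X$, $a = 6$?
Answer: $660$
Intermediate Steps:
$Y{\left(X \right)} = 2 X$
$- 4 u{\left(2 \right)} \left(Y{\left(4 \right)} a + 7\right) = \left(-4\right) \left(-3\right) \left(2 \cdot 4 \cdot 6 + 7\right) = 12 \left(8 \cdot 6 + 7\right) = 12 \left(48 + 7\right) = 12 \cdot 55 = 660$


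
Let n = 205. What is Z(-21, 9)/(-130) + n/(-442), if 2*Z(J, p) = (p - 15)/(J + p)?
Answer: -4117/8840 ≈ -0.46572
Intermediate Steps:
Z(J, p) = (-15 + p)/(2*(J + p)) (Z(J, p) = ((p - 15)/(J + p))/2 = ((-15 + p)/(J + p))/2 = (-15 + p)/(2*(J + p)))
Z(-21, 9)/(-130) + n/(-442) = ((-15 + 9)/(2*(-21 + 9)))/(-130) + 205/(-442) = ((½)*(-6)/(-12))*(-1/130) + 205*(-1/442) = ((½)*(-1/12)*(-6))*(-1/130) - 205/442 = (¼)*(-1/130) - 205/442 = -1/520 - 205/442 = -4117/8840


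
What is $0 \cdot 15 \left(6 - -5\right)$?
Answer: $0$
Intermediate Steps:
$0 \cdot 15 \left(6 - -5\right) = 0 \left(6 + 5\right) = 0 \cdot 11 = 0$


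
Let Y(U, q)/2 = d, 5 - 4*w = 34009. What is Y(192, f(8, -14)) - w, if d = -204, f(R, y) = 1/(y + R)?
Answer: 8093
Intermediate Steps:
w = -8501 (w = 5/4 - ¼*34009 = 5/4 - 34009/4 = -8501)
f(R, y) = 1/(R + y)
Y(U, q) = -408 (Y(U, q) = 2*(-204) = -408)
Y(192, f(8, -14)) - w = -408 - 1*(-8501) = -408 + 8501 = 8093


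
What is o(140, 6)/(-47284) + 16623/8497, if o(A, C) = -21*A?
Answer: 202745778/100443037 ≈ 2.0185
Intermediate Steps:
o(140, 6)/(-47284) + 16623/8497 = -21*140/(-47284) + 16623/8497 = -2940*(-1/47284) + 16623*(1/8497) = 735/11821 + 16623/8497 = 202745778/100443037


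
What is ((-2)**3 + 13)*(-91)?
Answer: -455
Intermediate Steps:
((-2)**3 + 13)*(-91) = (-8 + 13)*(-91) = 5*(-91) = -455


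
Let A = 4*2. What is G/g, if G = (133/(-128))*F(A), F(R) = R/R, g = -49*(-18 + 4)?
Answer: -19/12544 ≈ -0.0015147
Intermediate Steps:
g = 686 (g = -49*(-14) = 686)
A = 8
F(R) = 1
G = -133/128 (G = (133/(-128))*1 = (133*(-1/128))*1 = -133/128*1 = -133/128 ≈ -1.0391)
G/g = -133/128/686 = -133/128*1/686 = -19/12544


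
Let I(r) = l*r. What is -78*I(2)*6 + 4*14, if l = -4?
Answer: 3800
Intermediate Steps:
I(r) = -4*r
-78*I(2)*6 + 4*14 = -78*-4*2*6 + 4*14 = -78*(-8*6) + 56 = -(-3744) + 56 = -78*(-48) + 56 = 3744 + 56 = 3800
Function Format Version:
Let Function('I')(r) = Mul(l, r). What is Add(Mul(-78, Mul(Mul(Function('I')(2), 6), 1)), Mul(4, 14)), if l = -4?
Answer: 3800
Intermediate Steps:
Function('I')(r) = Mul(-4, r)
Add(Mul(-78, Mul(Mul(Function('I')(2), 6), 1)), Mul(4, 14)) = Add(Mul(-78, Mul(Mul(Mul(-4, 2), 6), 1)), Mul(4, 14)) = Add(Mul(-78, Mul(Mul(-8, 6), 1)), 56) = Add(Mul(-78, Mul(-48, 1)), 56) = Add(Mul(-78, -48), 56) = Add(3744, 56) = 3800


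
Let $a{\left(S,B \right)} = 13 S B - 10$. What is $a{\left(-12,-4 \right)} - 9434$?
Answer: $-8820$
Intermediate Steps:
$a{\left(S,B \right)} = -10 + 13 B S$ ($a{\left(S,B \right)} = 13 B S - 10 = -10 + 13 B S$)
$a{\left(-12,-4 \right)} - 9434 = \left(-10 + 13 \left(-4\right) \left(-12\right)\right) - 9434 = \left(-10 + 624\right) - 9434 = 614 - 9434 = -8820$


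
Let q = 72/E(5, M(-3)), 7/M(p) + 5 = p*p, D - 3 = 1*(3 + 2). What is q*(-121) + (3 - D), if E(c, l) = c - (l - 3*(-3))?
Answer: 34733/23 ≈ 1510.1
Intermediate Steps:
D = 8 (D = 3 + 1*(3 + 2) = 3 + 1*5 = 3 + 5 = 8)
M(p) = 7/(-5 + p²) (M(p) = 7/(-5 + p*p) = 7/(-5 + p²))
E(c, l) = -9 + c - l (E(c, l) = c - (l + 9) = c - (9 + l) = c + (-9 - l) = -9 + c - l)
q = -288/23 (q = 72/(-9 + 5 - 7/(-5 + (-3)²)) = 72/(-9 + 5 - 7/(-5 + 9)) = 72/(-9 + 5 - 7/4) = 72/(-23/4) = 72*(-4/23) = -288/23 ≈ -12.522)
q*(-121) + (3 - D) = -288/23*(-121) + (3 - 1*8) = 34848/23 + (3 - 8) = 34848/23 - 5 = 34733/23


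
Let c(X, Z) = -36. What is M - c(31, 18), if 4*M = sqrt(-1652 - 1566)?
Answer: 36 + I*sqrt(3218)/4 ≈ 36.0 + 14.182*I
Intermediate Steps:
M = I*sqrt(3218)/4 (M = sqrt(-1652 - 1566)/4 = sqrt(-3218)/4 = (I*sqrt(3218))/4 = I*sqrt(3218)/4 ≈ 14.182*I)
M - c(31, 18) = I*sqrt(3218)/4 - 1*(-36) = I*sqrt(3218)/4 + 36 = 36 + I*sqrt(3218)/4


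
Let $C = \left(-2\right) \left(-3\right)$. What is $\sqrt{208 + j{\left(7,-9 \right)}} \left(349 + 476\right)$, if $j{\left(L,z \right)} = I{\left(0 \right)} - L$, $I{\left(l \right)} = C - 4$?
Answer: $825 \sqrt{203} \approx 11754.0$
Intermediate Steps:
$C = 6$
$I{\left(l \right)} = 2$ ($I{\left(l \right)} = 6 - 4 = 2$)
$j{\left(L,z \right)} = 2 - L$
$\sqrt{208 + j{\left(7,-9 \right)}} \left(349 + 476\right) = \sqrt{208 + \left(2 - 7\right)} \left(349 + 476\right) = \sqrt{208 + \left(2 - 7\right)} 825 = \sqrt{208 - 5} \cdot 825 = \sqrt{203} \cdot 825 = 825 \sqrt{203}$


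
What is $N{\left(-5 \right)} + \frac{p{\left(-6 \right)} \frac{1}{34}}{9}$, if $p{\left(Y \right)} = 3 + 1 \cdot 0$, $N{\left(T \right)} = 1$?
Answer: $\frac{103}{102} \approx 1.0098$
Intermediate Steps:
$p{\left(Y \right)} = 3$ ($p{\left(Y \right)} = 3 + 0 = 3$)
$N{\left(-5 \right)} + \frac{p{\left(-6 \right)} \frac{1}{34}}{9} = 1 + \frac{3 \cdot \frac{1}{34}}{9} = 1 + \frac{1}{9} \cdot \frac{3}{34} = 1 + \frac{1}{102} = \frac{103}{102}$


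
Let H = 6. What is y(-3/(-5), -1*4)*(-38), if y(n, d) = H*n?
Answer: -684/5 ≈ -136.80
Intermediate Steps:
y(n, d) = 6*n
y(-3/(-5), -1*4)*(-38) = (6*(-3/(-5)))*(-38) = (6*(-3*(-1/5)))*(-38) = (6*(3/5))*(-38) = (18/5)*(-38) = -684/5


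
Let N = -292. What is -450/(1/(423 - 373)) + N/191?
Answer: -4297792/191 ≈ -22502.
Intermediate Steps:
-450/(1/(423 - 373)) + N/191 = -450/(1/(423 - 373)) - 292/191 = -450/(1/50) - 292*1/191 = -450/1/50 - 292/191 = -450*50 - 292/191 = -22500 - 292/191 = -4297792/191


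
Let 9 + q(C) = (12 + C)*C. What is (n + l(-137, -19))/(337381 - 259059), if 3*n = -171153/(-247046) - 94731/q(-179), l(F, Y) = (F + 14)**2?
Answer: 55843557562099/289114802244904 ≈ 0.19315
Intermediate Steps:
q(C) = -9 + C*(12 + C) (q(C) = -9 + (12 + C)*C = -9 + C*(12 + C))
l(F, Y) = (14 + F)**2
n = -3048029729/3691361332 (n = (-171153/(-247046) - 94731/(-9 + (-179)**2 + 12*(-179)))/3 = (-171153*(-1/247046) - 94731/(-9 + 32041 - 2148))/3 = (171153/247046 - 94731/29884)/3 = (1/3)*(-9144089187/3691361332) = -3048029729/3691361332 ≈ -0.82572)
(n + l(-137, -19))/(337381 - 259059) = (-3048029729/3691361332 + (14 - 137)**2)/(337381 - 259059) = (-3048029729/3691361332 + (-123)**2)/78322 = (-3048029729/3691361332 + 15129)*(1/78322) = (55843557562099/3691361332)*(1/78322) = 55843557562099/289114802244904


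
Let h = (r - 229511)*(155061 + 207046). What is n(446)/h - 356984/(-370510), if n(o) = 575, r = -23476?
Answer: 2335908561539429/2424415342912185 ≈ 0.96349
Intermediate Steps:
h = -91608363609 (h = (-23476 - 229511)*(155061 + 207046) = -252987*362107 = -91608363609)
n(446)/h - 356984/(-370510) = 575/(-91608363609) - 356984/(-370510) = 575*(-1/91608363609) - 356984*(-1/370510) = -575/91608363609 + 178492/185255 = 2335908561539429/2424415342912185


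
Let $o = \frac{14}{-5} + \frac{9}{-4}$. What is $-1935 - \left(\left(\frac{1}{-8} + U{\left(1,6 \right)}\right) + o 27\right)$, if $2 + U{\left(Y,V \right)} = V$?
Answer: $- \frac{72101}{40} \approx -1802.5$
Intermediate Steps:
$U{\left(Y,V \right)} = -2 + V$
$o = - \frac{101}{20}$ ($o = 14 \left(- \frac{1}{5}\right) + 9 \left(- \frac{1}{4}\right) = - \frac{14}{5} - \frac{9}{4} = - \frac{101}{20} \approx -5.05$)
$-1935 - \left(\left(\frac{1}{-8} + U{\left(1,6 \right)}\right) + o 27\right) = -1935 - \left(\left(\frac{1}{-8} + \left(-2 + 6\right)\right) - \frac{2727}{20}\right) = -1935 - \left(\left(- \frac{1}{8} + 4\right) - \frac{2727}{20}\right) = -1935 - \left(\frac{31}{8} - \frac{2727}{20}\right) = -1935 - - \frac{5299}{40} = -1935 + \frac{5299}{40} = - \frac{72101}{40}$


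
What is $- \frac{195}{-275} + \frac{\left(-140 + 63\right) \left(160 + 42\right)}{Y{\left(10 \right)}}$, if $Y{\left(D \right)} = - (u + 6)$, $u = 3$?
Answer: $\frac{855821}{495} \approx 1728.9$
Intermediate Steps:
$Y{\left(D \right)} = -9$ ($Y{\left(D \right)} = - (3 + 6) = \left(-1\right) 9 = -9$)
$- \frac{195}{-275} + \frac{\left(-140 + 63\right) \left(160 + 42\right)}{Y{\left(10 \right)}} = - \frac{195}{-275} + \frac{\left(-140 + 63\right) \left(160 + 42\right)}{-9} = \left(-195\right) \left(- \frac{1}{275}\right) + \left(-77\right) 202 \left(- \frac{1}{9}\right) = \frac{39}{55} - - \frac{15554}{9} = \frac{39}{55} + \frac{15554}{9} = \frac{855821}{495}$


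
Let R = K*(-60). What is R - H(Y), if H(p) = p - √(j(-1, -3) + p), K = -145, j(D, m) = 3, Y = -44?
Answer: 8744 + I*√41 ≈ 8744.0 + 6.4031*I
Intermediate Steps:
H(p) = p - √(3 + p)
R = 8700 (R = -145*(-60) = 8700)
R - H(Y) = 8700 - (-44 - √(3 - 44)) = 8700 - (-44 - √(-41)) = 8700 - (-44 - I*√41) = 8700 + (44 + I*√41) = 8744 + I*√41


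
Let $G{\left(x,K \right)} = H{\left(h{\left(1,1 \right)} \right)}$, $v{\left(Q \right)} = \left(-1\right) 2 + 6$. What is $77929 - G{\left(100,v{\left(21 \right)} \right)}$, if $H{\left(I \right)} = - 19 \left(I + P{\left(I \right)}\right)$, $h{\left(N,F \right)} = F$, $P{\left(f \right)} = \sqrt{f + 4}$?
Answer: $77948 + 19 \sqrt{5} \approx 77991.0$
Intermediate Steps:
$v{\left(Q \right)} = 4$ ($v{\left(Q \right)} = -2 + 6 = 4$)
$P{\left(f \right)} = \sqrt{4 + f}$
$H{\left(I \right)} = - 19 I - 19 \sqrt{4 + I}$ ($H{\left(I \right)} = - 19 \left(I + \sqrt{4 + I}\right) = - 19 I - 19 \sqrt{4 + I}$)
$G{\left(x,K \right)} = -19 - 19 \sqrt{5}$ ($G{\left(x,K \right)} = \left(-19\right) 1 - 19 \sqrt{4 + 1} = -19 - 19 \sqrt{5}$)
$77929 - G{\left(100,v{\left(21 \right)} \right)} = 77929 - \left(-19 - 19 \sqrt{5}\right) = 77929 + \left(19 + 19 \sqrt{5}\right) = 77948 + 19 \sqrt{5}$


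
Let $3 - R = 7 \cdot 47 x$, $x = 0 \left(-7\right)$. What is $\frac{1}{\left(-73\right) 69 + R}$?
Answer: $- \frac{1}{5034} \approx -0.00019865$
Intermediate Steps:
$x = 0$
$R = 3$ ($R = 3 - 7 \cdot 47 \cdot 0 = 3 - 329 \cdot 0 = 3 - 0 = 3 + 0 = 3$)
$\frac{1}{\left(-73\right) 69 + R} = \frac{1}{\left(-73\right) 69 + 3} = \frac{1}{-5037 + 3} = \frac{1}{-5034} = - \frac{1}{5034}$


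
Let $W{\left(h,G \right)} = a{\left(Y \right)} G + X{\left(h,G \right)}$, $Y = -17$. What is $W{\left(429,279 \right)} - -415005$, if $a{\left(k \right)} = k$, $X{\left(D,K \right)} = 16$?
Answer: $410278$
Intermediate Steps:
$W{\left(h,G \right)} = 16 - 17 G$ ($W{\left(h,G \right)} = - 17 G + 16 = 16 - 17 G$)
$W{\left(429,279 \right)} - -415005 = \left(16 - 4743\right) - -415005 = \left(16 - 4743\right) + 415005 = -4727 + 415005 = 410278$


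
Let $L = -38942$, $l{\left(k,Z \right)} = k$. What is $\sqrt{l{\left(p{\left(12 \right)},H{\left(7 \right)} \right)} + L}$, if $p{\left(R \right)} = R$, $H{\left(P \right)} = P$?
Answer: $i \sqrt{38930} \approx 197.31 i$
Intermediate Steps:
$\sqrt{l{\left(p{\left(12 \right)},H{\left(7 \right)} \right)} + L} = \sqrt{12 - 38942} = \sqrt{-38930} = i \sqrt{38930}$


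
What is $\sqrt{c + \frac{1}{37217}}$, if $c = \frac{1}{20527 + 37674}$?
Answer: $\frac{9 \sqrt{21087822106}}{196915147} \approx 0.0066371$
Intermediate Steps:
$c = \frac{1}{58201} \approx 1.7182 \cdot 10^{-5}$
$\sqrt{c + \frac{1}{37217}} = \sqrt{\frac{1}{58201} + \frac{1}{37217}} = \sqrt{\frac{95418}{2166066617}} = \frac{9 \sqrt{21087822106}}{196915147}$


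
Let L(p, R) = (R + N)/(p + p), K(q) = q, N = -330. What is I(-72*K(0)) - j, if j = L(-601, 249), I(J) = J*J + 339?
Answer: 407397/1202 ≈ 338.93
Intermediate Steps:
L(p, R) = (-330 + R)/(2*p) (L(p, R) = (R - 330)/(p + p) = (-330 + R)/((2*p)) = (-330 + R)*(1/(2*p)) = (-330 + R)/(2*p))
I(J) = 339 + J**2 (I(J) = J**2 + 339 = 339 + J**2)
j = 81/1202 (j = (1/2)*(-330 + 249)/(-601) = (1/2)*(-1/601)*(-81) = 81/1202 ≈ 0.067388)
I(-72*K(0)) - j = (339 + (-72*0)**2) - 1*81/1202 = (339 + 0**2) - 81/1202 = (339 + 0) - 81/1202 = 339 - 81/1202 = 407397/1202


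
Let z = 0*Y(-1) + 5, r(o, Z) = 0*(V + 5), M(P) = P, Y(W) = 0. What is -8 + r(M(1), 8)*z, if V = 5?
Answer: -8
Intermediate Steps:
r(o, Z) = 0 (r(o, Z) = 0*(5 + 5) = 0*10 = 0)
z = 5 (z = 0*0 + 5 = 0 + 5 = 5)
-8 + r(M(1), 8)*z = -8 + 0*5 = -8 + 0 = -8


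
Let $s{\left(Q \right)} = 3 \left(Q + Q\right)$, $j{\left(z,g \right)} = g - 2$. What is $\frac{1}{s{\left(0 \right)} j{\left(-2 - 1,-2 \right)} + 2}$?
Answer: $\frac{1}{2} \approx 0.5$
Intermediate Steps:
$j{\left(z,g \right)} = -2 + g$
$s{\left(Q \right)} = 6 Q$ ($s{\left(Q \right)} = 3 \cdot 2 Q = 6 Q$)
$\frac{1}{s{\left(0 \right)} j{\left(-2 - 1,-2 \right)} + 2} = \frac{1}{6 \cdot 0 \left(-2 - 2\right) + 2} = \frac{1}{0 \left(-4\right) + 2} = \frac{1}{0 + 2} = \frac{1}{2}$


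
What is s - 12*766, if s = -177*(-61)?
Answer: 1605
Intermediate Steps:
s = 10797
s - 12*766 = 10797 - 12*766 = 10797 - 1*9192 = 10797 - 9192 = 1605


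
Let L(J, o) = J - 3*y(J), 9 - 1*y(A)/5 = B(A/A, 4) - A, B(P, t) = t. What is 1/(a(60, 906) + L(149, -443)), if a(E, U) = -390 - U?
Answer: -1/3457 ≈ -0.00028927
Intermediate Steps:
y(A) = 25 + 5*A (y(A) = 45 - 5*(4 - A) = 45 + (-20 + 5*A) = 25 + 5*A)
L(J, o) = -75 - 14*J (L(J, o) = J - 3*(25 + 5*J) = J + (-75 - 15*J) = -75 - 14*J)
1/(a(60, 906) + L(149, -443)) = 1/((-390 - 1*906) + (-75 - 14*149)) = 1/((-390 - 906) + (-75 - 2086)) = 1/(-1296 - 2161) = 1/(-3457) = -1/3457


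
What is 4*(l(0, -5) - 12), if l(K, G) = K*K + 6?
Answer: -24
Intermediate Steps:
l(K, G) = 6 + K² (l(K, G) = K² + 6 = 6 + K²)
4*(l(0, -5) - 12) = 4*((6 + 0²) - 12) = 4*((6 + 0) - 12) = 4*(6 - 12) = 4*(-6) = -24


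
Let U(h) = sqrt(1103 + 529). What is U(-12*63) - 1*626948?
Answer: -626948 + 4*sqrt(102) ≈ -6.2691e+5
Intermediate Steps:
U(h) = 4*sqrt(102) (U(h) = sqrt(1632) = 4*sqrt(102))
U(-12*63) - 1*626948 = 4*sqrt(102) - 1*626948 = 4*sqrt(102) - 626948 = -626948 + 4*sqrt(102)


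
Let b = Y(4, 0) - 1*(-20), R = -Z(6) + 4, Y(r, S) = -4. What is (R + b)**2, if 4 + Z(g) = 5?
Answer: 361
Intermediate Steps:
Z(g) = 1 (Z(g) = -4 + 5 = 1)
R = 3 (R = -1*1 + 4 = -1 + 4 = 3)
b = 16 (b = -4 - 1*(-20) = -4 + 20 = 16)
(R + b)**2 = (3 + 16)**2 = 19**2 = 361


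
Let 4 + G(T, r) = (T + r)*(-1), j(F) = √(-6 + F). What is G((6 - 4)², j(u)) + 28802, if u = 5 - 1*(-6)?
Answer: 28794 - √5 ≈ 28792.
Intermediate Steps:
u = 11 (u = 5 + 6 = 11)
G(T, r) = -4 - T - r (G(T, r) = -4 + (T + r)*(-1) = -4 + (-T - r) = -4 - T - r)
G((6 - 4)², j(u)) + 28802 = (-4 - (6 - 4)² - √(-6 + 11)) + 28802 = (-4 - 1*2² - √5) + 28802 = (-4 - 1*4 - √5) + 28802 = (-4 - 4 - √5) + 28802 = (-8 - √5) + 28802 = 28794 - √5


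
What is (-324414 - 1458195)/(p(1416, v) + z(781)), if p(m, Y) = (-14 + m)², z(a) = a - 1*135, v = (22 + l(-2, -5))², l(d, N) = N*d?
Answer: -1782609/1966250 ≈ -0.90660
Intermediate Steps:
v = 1024 (v = (22 - 5*(-2))² = (22 + 10)² = 32² = 1024)
z(a) = -135 + a (z(a) = a - 135 = -135 + a)
(-324414 - 1458195)/(p(1416, v) + z(781)) = (-324414 - 1458195)/((-14 + 1416)² + (-135 + 781)) = -1782609/(1402² + 646) = -1782609/(1965604 + 646) = -1782609/1966250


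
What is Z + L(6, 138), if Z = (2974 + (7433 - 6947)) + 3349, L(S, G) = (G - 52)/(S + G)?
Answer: 490291/72 ≈ 6809.6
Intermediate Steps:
L(S, G) = (-52 + G)/(G + S)
Z = 6809 (Z = (2974 + 486) + 3349 = 3460 + 3349 = 6809)
Z + L(6, 138) = 6809 + (-52 + 138)/(138 + 6) = 6809 + 86/144 = 6809 + (1/144)*86 = 6809 + 43/72 = 490291/72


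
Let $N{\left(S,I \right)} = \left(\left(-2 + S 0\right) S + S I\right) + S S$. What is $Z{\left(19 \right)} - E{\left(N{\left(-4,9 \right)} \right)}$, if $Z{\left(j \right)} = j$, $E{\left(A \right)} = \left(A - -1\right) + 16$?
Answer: $14$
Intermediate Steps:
$N{\left(S,I \right)} = S^{2} - 2 S + I S$ ($N{\left(S,I \right)} = \left(\left(-2 + 0\right) S + I S\right) + S^{2} = \left(- 2 S + I S\right) + S^{2} = S^{2} - 2 S + I S$)
$E{\left(A \right)} = 17 + A$ ($E{\left(A \right)} = \left(A + 1\right) + 16 = \left(1 + A\right) + 16 = 17 + A$)
$Z{\left(19 \right)} - E{\left(N{\left(-4,9 \right)} \right)} = 19 - \left(17 - 4 \left(-2 + 9 - 4\right)\right) = 19 - \left(17 - 12\right) = 19 - 5 = 14$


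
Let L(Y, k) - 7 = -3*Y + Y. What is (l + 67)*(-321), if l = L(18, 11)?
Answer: -12198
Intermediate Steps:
L(Y, k) = 7 - 2*Y (L(Y, k) = 7 + (-3*Y + Y) = 7 - 2*Y)
l = -29 (l = 7 - 2*18 = 7 - 36 = -29)
(l + 67)*(-321) = (-29 + 67)*(-321) = 38*(-321) = -12198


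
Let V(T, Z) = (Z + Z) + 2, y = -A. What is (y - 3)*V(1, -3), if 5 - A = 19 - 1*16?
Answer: 20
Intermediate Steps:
A = 2 (A = 5 - (19 - 1*16) = 5 - (19 - 16) = 5 - 1*3 = 5 - 3 = 2)
y = -2 (y = -1*2 = -2)
V(T, Z) = 2 + 2*Z (V(T, Z) = 2*Z + 2 = 2 + 2*Z)
(y - 3)*V(1, -3) = (-2 - 3)*(2 + 2*(-3)) = -5*(2 - 6) = -5*(-4) = 20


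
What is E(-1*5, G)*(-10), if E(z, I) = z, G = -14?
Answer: 50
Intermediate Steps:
E(-1*5, G)*(-10) = -1*5*(-10) = -5*(-10) = 50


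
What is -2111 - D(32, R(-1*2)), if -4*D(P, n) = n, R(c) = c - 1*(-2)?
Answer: -2111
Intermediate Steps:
R(c) = 2 + c (R(c) = c + 2 = 2 + c)
D(P, n) = -n/4
-2111 - D(32, R(-1*2)) = -2111 - (-1)*(2 - 1*2)/4 = -2111 - (-1)*(2 - 2)/4 = -2111 - (-1)*0/4 = -2111 - 1*0 = -2111 + 0 = -2111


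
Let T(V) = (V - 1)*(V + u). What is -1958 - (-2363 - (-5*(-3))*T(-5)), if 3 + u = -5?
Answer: 1575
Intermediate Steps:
u = -8 (u = -3 - 5 = -8)
T(V) = (-1 + V)*(-8 + V) (T(V) = (V - 1)*(V - 8) = (-1 + V)*(-8 + V))
-1958 - (-2363 - (-5*(-3))*T(-5)) = -1958 - (-2363 - (-5*(-3))*(8 + (-5)² - 9*(-5))) = -1958 - (-2363 - 15*(8 + 25 + 45)) = -1958 - (-2363 - 15*78) = -1958 - (-2363 - 1*1170) = -1958 - (-2363 - 1170) = -1958 - 1*(-3533) = -1958 + 3533 = 1575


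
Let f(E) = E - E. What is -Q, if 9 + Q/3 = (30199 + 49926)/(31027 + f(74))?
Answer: 597354/31027 ≈ 19.253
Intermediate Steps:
f(E) = 0
Q = -597354/31027 (Q = -27 + 3*((30199 + 49926)/(31027 + 0)) = -27 + 3*(80125/31027) = -27 + 240375/31027 = -597354/31027 ≈ -19.253)
-Q = -1*(-597354/31027) = 597354/31027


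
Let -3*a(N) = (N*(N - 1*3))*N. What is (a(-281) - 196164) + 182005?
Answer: 22382447/3 ≈ 7.4608e+6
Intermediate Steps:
a(N) = -N²*(-3 + N)/3 (a(N) = -N*(N - 1*3)*N/3 = -N*(N - 3)*N/3 = -N*(-3 + N)*N/3 = -N²*(-3 + N)/3)
(a(-281) - 196164) + 182005 = ((⅓)*(-281)²*(3 - 1*(-281)) - 196164) + 182005 = ((⅓)*78961*(3 + 281) - 196164) + 182005 = ((⅓)*78961*284 - 196164) + 182005 = (22424924/3 - 196164) + 182005 = 21836432/3 + 182005 = 22382447/3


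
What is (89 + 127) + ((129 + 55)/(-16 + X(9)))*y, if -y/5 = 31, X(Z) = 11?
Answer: 5920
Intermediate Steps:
y = -155 (y = -5*31 = -155)
(89 + 127) + ((129 + 55)/(-16 + X(9)))*y = (89 + 127) + ((129 + 55)/(-16 + 11))*(-155) = 216 + (184/(-5))*(-155) = 216 + (184*(-⅕))*(-155) = 216 - 184/5*(-155) = 216 + 5704 = 5920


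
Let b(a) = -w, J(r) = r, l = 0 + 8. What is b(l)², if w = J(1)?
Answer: 1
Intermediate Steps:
l = 8
w = 1
b(a) = -1 (b(a) = -1*1 = -1)
b(l)² = (-1)² = 1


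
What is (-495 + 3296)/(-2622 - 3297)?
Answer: -2801/5919 ≈ -0.47322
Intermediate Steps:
(-495 + 3296)/(-2622 - 3297) = 2801/(-5919) = 2801*(-1/5919) = -2801/5919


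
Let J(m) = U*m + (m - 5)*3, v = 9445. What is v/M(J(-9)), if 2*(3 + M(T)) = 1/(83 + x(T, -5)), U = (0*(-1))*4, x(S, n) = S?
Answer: -154898/49 ≈ -3161.2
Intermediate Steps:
U = 0 (U = 0*4 = 0)
J(m) = -15 + 3*m (J(m) = 0*m + (m - 5)*3 = 0 + (-5 + m)*3 = 0 + (-15 + 3*m) = -15 + 3*m)
M(T) = -3 + 1/(2*(83 + T))
v/M(J(-9)) = 9445/(((-497 - 6*(-15 + 3*(-9)))/(2*(83 + (-15 + 3*(-9)))))) = 9445/(((-497 - 6*(-15 - 27))/(2*(83 + (-15 - 27))))) = 9445/(((-497 - 6*(-42))/(2*(83 - 42)))) = 9445/(((½)*(-497 + 252)/41)) = 9445/(((½)*(1/41)*(-245))) = 9445/(-245/82) = 9445*(-82/245) = -154898/49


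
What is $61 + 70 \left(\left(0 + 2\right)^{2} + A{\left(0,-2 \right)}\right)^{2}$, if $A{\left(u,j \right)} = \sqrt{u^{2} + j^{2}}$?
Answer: $2581$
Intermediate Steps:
$A{\left(u,j \right)} = \sqrt{j^{2} + u^{2}}$
$61 + 70 \left(\left(0 + 2\right)^{2} + A{\left(0,-2 \right)}\right)^{2} = 61 + 70 \left(\left(0 + 2\right)^{2} + \sqrt{\left(-2\right)^{2} + 0^{2}}\right)^{2} = 61 + 70 \left(2^{2} + \sqrt{4 + 0}\right)^{2} = 61 + 70 \left(4 + \sqrt{4}\right)^{2} = 61 + 70 \left(4 + 2\right)^{2} = 61 + 70 \cdot 6^{2} = 61 + 70 \cdot 36 = 61 + 2520 = 2581$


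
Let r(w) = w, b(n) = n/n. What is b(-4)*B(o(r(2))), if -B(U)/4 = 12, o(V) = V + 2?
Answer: -48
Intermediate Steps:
b(n) = 1
o(V) = 2 + V
B(U) = -48 (B(U) = -4*12 = -48)
b(-4)*B(o(r(2))) = 1*(-48) = -48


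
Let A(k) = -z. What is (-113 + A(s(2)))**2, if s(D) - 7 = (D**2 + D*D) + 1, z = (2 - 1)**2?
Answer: 12996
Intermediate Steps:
z = 1 (z = 1**2 = 1)
s(D) = 8 + 2*D**2 (s(D) = 7 + ((D**2 + D*D) + 1) = 7 + ((D**2 + D**2) + 1) = 7 + (2*D**2 + 1) = 7 + (1 + 2*D**2) = 8 + 2*D**2)
A(k) = -1 (A(k) = -1*1 = -1)
(-113 + A(s(2)))**2 = (-113 - 1)**2 = (-114)**2 = 12996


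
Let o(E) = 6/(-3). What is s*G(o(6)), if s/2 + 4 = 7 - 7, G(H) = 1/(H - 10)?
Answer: ⅔ ≈ 0.66667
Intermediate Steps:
o(E) = -2 (o(E) = 6*(-⅓) = -2)
G(H) = 1/(-10 + H)
s = -8 (s = -8 + 2*(7 - 7) = -8 + 2*0 = -8 + 0 = -8)
s*G(o(6)) = -8/(-10 - 2) = -8/(-12) = -8*(-1/12) = ⅔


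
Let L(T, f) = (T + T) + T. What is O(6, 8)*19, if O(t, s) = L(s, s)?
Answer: 456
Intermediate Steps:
L(T, f) = 3*T (L(T, f) = 2*T + T = 3*T)
O(t, s) = 3*s
O(6, 8)*19 = (3*8)*19 = 24*19 = 456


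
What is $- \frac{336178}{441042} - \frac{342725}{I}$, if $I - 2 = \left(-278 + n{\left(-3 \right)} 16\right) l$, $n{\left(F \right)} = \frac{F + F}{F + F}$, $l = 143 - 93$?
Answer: $\frac{8152936667}{320931562} \approx 25.404$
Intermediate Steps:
$l = 50$ ($l = 143 - 93 = 50$)
$n{\left(F \right)} = 1$ ($n{\left(F \right)} = \frac{2 F}{2 F} = 2 F \frac{1}{2 F} = 1$)
$I = -13098$ ($I = 2 + \left(-278 + 1 \cdot 16\right) 50 = 2 + \left(-278 + 16\right) 50 = 2 - 13100 = -13098$)
$- \frac{336178}{441042} - \frac{342725}{I} = - \frac{336178}{441042} - \frac{342725}{-13098} = \left(-336178\right) \frac{1}{441042} - - \frac{342725}{13098} = - \frac{168089}{220521} + \frac{342725}{13098} = \frac{8152936667}{320931562}$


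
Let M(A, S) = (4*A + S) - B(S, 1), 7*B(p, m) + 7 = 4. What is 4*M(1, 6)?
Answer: 292/7 ≈ 41.714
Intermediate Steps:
B(p, m) = -3/7 (B(p, m) = -1 + (⅐)*4 = -1 + 4/7 = -3/7)
M(A, S) = 3/7 + S + 4*A (M(A, S) = (4*A + S) - 1*(-3/7) = (S + 4*A) + 3/7 = 3/7 + S + 4*A)
4*M(1, 6) = 4*(3/7 + 6 + 4*1) = 4*(3/7 + 6 + 4) = 4*(73/7) = 292/7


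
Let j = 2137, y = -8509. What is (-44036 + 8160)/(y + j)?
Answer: 8969/1593 ≈ 5.6303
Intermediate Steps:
(-44036 + 8160)/(y + j) = (-44036 + 8160)/(-8509 + 2137) = -35876/(-6372) = -35876*(-1/6372) = 8969/1593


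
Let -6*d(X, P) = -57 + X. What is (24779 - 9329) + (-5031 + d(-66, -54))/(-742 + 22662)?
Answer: 677317979/43840 ≈ 15450.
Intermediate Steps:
d(X, P) = 19/2 - X/6 (d(X, P) = -(-57 + X)/6 = 19/2 - X/6)
(24779 - 9329) + (-5031 + d(-66, -54))/(-742 + 22662) = (24779 - 9329) + (-5031 + (19/2 - ⅙*(-66)))/(-742 + 22662) = 15450 + (-5031 + (19/2 + 11))/21920 = 15450 + (-5031 + 41/2)*(1/21920) = 15450 - 10021/2*1/21920 = 15450 - 10021/43840 = 677317979/43840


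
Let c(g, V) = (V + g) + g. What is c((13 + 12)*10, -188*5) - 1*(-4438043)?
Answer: 4437603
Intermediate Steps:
c(g, V) = V + 2*g
c((13 + 12)*10, -188*5) - 1*(-4438043) = (-188*5 + 2*((13 + 12)*10)) - 1*(-4438043) = (-940 + 2*(25*10)) + 4438043 = (-940 + 2*250) + 4438043 = (-940 + 500) + 4438043 = -440 + 4438043 = 4437603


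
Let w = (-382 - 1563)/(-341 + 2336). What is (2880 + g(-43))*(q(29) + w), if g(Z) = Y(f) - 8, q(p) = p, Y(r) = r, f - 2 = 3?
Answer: 1531934/19 ≈ 80628.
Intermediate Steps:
f = 5 (f = 2 + 3 = 5)
w = -389/399 (w = -1945/1995 = -1945*1/1995 = -389/399 ≈ -0.97494)
g(Z) = -3 (g(Z) = 5 - 8 = -3)
(2880 + g(-43))*(q(29) + w) = (2880 - 3)*(29 - 389/399) = 2877*(11182/399) = 1531934/19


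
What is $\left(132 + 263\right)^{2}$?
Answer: $156025$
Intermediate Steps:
$\left(132 + 263\right)^{2} = 395^{2} = 156025$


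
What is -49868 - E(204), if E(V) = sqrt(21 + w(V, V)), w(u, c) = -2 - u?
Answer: -49868 - I*sqrt(185) ≈ -49868.0 - 13.601*I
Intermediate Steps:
E(V) = sqrt(19 - V) (E(V) = sqrt(21 + (-2 - V)) = sqrt(19 - V))
-49868 - E(204) = -49868 - sqrt(19 - 1*204) = -49868 - sqrt(19 - 204) = -49868 - sqrt(-185) = -49868 - I*sqrt(185)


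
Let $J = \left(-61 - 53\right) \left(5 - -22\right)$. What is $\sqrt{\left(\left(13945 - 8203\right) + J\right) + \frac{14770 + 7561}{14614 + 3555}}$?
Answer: $\frac{\sqrt{879825594443}}{18169} \approx 51.626$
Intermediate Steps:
$J = -3078$ ($J = - 114 \left(5 + 22\right) = \left(-114\right) 27 = -3078$)
$\sqrt{\left(\left(13945 - 8203\right) + J\right) + \frac{14770 + 7561}{14614 + 3555}} = \sqrt{\left(\left(13945 - 8203\right) - 3078\right) + \frac{14770 + 7561}{14614 + 3555}} = \sqrt{\left(5742 - 3078\right) + \frac{22331}{18169}} = \sqrt{2664 + 22331 \cdot \frac{1}{18169}} = \sqrt{2664 + \frac{22331}{18169}} = \sqrt{\frac{48424547}{18169}} = \frac{\sqrt{879825594443}}{18169}$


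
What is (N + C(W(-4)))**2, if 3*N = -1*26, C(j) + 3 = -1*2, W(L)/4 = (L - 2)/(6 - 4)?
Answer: 1681/9 ≈ 186.78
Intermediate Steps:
W(L) = -4 + 2*L (W(L) = 4*((L - 2)/(6 - 4)) = 4*((-2 + L)/2) = 4*((-2 + L)*(1/2)) = 4*(-1 + L/2) = -4 + 2*L)
C(j) = -5 (C(j) = -3 - 1*2 = -3 - 2 = -5)
N = -26/3 (N = (-1*26)/3 = (1/3)*(-26) = -26/3 ≈ -8.6667)
(N + C(W(-4)))**2 = (-26/3 - 5)**2 = (-41/3)**2 = 1681/9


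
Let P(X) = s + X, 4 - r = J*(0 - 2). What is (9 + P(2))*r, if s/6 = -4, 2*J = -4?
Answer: 0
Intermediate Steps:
J = -2 (J = (½)*(-4) = -2)
r = 0 (r = 4 - (-2)*(0 - 2) = 4 - (-2)*(-2) = 4 - 1*4 = 4 - 4 = 0)
s = -24 (s = 6*(-4) = -24)
P(X) = -24 + X
(9 + P(2))*r = (9 + (-24 + 2))*0 = (9 - 22)*0 = -13*0 = 0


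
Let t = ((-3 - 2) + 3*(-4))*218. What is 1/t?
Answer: -1/3706 ≈ -0.00026983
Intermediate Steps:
t = -3706 (t = (-5 - 12)*218 = -17*218 = -3706)
1/t = 1/(-3706) = -1/3706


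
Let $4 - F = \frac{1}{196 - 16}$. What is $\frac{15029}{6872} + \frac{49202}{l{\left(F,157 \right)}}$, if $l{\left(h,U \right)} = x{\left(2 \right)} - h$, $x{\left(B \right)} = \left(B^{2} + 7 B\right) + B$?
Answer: $\frac{60904204469}{19798232} \approx 3076.2$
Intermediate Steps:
$x{\left(B \right)} = B^{2} + 8 B$
$F = \frac{719}{180}$ ($F = 4 - \frac{1}{196 - 16} = 4 - \frac{1}{180} = \frac{719}{180} \approx 3.9944$)
$l{\left(h,U \right)} = 20 - h$ ($l{\left(h,U \right)} = 2 \left(8 + 2\right) - h = 2 \cdot 10 - h = 20 - h$)
$\frac{15029}{6872} + \frac{49202}{l{\left(F,157 \right)}} = \frac{15029}{6872} + \frac{49202}{20 - \frac{719}{180}} = 15029 \cdot \frac{1}{6872} + \frac{49202}{20 - \frac{719}{180}} = \frac{15029}{6872} + \frac{49202}{\frac{2881}{180}} = \frac{15029}{6872} + 49202 \cdot \frac{180}{2881} = \frac{15029}{6872} + \frac{8856360}{2881} = \frac{60904204469}{19798232}$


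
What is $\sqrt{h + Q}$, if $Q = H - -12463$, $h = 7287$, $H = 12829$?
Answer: $\sqrt{32579} \approx 180.5$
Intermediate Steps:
$Q = 25292$ ($Q = 12829 - -12463 = 12829 + 12463 = 25292$)
$\sqrt{h + Q} = \sqrt{7287 + 25292} = \sqrt{32579}$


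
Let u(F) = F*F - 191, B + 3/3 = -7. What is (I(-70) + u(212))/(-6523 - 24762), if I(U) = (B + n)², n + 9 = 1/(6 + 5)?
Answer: -5449709/3785485 ≈ -1.4396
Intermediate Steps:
B = -8 (B = -1 - 7 = -8)
u(F) = -191 + F² (u(F) = F² - 191 = -191 + F²)
n = -98/11 (n = -9 + 1/(6 + 5) = -9 + 1/11 = -98/11 ≈ -8.9091)
I(U) = 34596/121 (I(U) = (-8 - 98/11)² = (-186/11)² = 34596/121)
(I(-70) + u(212))/(-6523 - 24762) = (34596/121 + (-191 + 212²))/(-6523 - 24762) = (34596/121 + (-191 + 44944))/(-31285) = (34596/121 + 44753)*(-1/31285) = (5449709/121)*(-1/31285) = -5449709/3785485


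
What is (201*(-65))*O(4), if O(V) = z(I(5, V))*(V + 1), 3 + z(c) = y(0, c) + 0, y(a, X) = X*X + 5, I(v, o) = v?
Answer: -1763775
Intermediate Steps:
y(a, X) = 5 + X**2 (y(a, X) = X**2 + 5 = 5 + X**2)
z(c) = 2 + c**2 (z(c) = -3 + ((5 + c**2) + 0) = -3 + (5 + c**2) = 2 + c**2)
O(V) = 27 + 27*V (O(V) = (2 + 5**2)*(V + 1) = (2 + 25)*(1 + V) = 27*(1 + V) = 27 + 27*V)
(201*(-65))*O(4) = (201*(-65))*(27 + 27*4) = -13065*(27 + 108) = -13065*135 = -1763775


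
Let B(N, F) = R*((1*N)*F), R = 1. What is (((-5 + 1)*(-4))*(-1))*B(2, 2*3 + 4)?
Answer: -320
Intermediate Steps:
B(N, F) = F*N (B(N, F) = 1*((1*N)*F) = 1*(N*F) = 1*(F*N) = F*N)
(((-5 + 1)*(-4))*(-1))*B(2, 2*3 + 4) = (((-5 + 1)*(-4))*(-1))*((2*3 + 4)*2) = (-4*(-4)*(-1))*((6 + 4)*2) = (16*(-1))*(10*2) = -16*20 = -320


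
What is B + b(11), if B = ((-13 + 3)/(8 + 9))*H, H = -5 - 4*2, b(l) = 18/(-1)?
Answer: -176/17 ≈ -10.353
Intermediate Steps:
b(l) = -18 (b(l) = 18*(-1) = -18)
H = -13 (H = -5 - 8 = -13)
B = 130/17 (B = ((-13 + 3)/(8 + 9))*(-13) = -10/17*(-13) = 130/17 ≈ 7.6471)
B + b(11) = 130/17 - 18 = -176/17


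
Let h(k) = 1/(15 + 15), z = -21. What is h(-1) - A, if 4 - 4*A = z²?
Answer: 6557/60 ≈ 109.28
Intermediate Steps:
h(k) = 1/30
A = -437/4 (A = 1 - ¼*(-21)² = 1 - ¼*441 = 1 - 441/4 = -437/4 ≈ -109.25)
h(-1) - A = 1/30 - 1*(-437/4) = 1/30 + 437/4 = 6557/60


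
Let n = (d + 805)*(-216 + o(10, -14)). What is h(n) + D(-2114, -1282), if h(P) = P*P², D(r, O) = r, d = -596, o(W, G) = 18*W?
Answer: -425937975938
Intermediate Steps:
n = -7524 (n = (-596 + 805)*(-216 + 18*10) = 209*(-216 + 180) = 209*(-36) = -7524)
h(P) = P³
h(n) + D(-2114, -1282) = (-7524)³ - 2114 = -425937973824 - 2114 = -425937975938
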